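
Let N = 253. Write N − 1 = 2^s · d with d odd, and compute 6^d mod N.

253 − 1 = 252 = 2^2 · 63, so d = 63.
6^1 ≡ 6 (mod 253)
6^2 ≡ 6^2 = 36 ≡ 36 (mod 253)
6^4 ≡ 36^2 = 1296 ≡ 31 (mod 253)
6^8 ≡ 31^2 = 961 ≡ 202 (mod 253)
6^16 ≡ 202^2 = 40804 ≡ 71 (mod 253)
6^32 ≡ 71^2 = 5041 ≡ 234 (mod 253)
63 = 32 + 16 + 8 + 4 + 2 + 1 in binary powers of 2.
So 6^63 ≡ 234 · 71 · 202 · 31 · 36 · 6 ≡ 18 (mod 253).
Squaring chain: 18 → 71; never reaches −1, so base 6 is a Miller–Rabin witness that 253 is composite.

18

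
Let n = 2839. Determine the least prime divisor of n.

17

2839 is odd.
Digit sum 22, not divisible by 3.
Ends in 9: not divisible by 5.
7: 2839 = 7·405 + 4
11: 2839 = 11·258 + 1
13: 2839 = 13·218 + 5
17: 2839 = 17·167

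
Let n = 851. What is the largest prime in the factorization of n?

851 = 23 · 37
37 is prime.
So 851 = 23 · 37; the largest prime factor is 37.

37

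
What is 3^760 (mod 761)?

3^1 ≡ 3 (mod 761)
3^2 ≡ 3^2 = 9 ≡ 9 (mod 761)
3^4 ≡ 9^2 = 81 ≡ 81 (mod 761)
3^8 ≡ 81^2 = 6561 ≡ 473 (mod 761)
3^16 ≡ 473^2 = 223729 ≡ 756 (mod 761)
3^32 ≡ 756^2 = 571536 ≡ 25 (mod 761)
3^64 ≡ 25^2 = 625 ≡ 625 (mod 761)
3^128 ≡ 625^2 = 390625 ≡ 232 (mod 761)
3^256 ≡ 232^2 = 53824 ≡ 554 (mod 761)
3^512 ≡ 554^2 = 306916 ≡ 233 (mod 761)
760 = 512 + 128 + 64 + 32 + 16 + 8 in binary powers of 2.
So 3^760 ≡ 233 · 232 · 625 · 25 · 756 · 473 ≡ 1 (mod 761).
Since the result is 1, base 3 gives no evidence that 761 is composite.

1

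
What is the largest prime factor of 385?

11

385 = 5 · 77
77 = 7 · 11
11 is prime.
So 385 = 5 · 7 · 11; the largest prime factor is 11.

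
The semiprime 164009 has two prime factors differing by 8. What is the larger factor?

Since p = q + 8, we have 164009 = q(q + 8), so q² + 8q − 164009 = 0.
Discriminant: 8² + 4·164009 = 64 + 656036 = 656100; √656100 = 810.
q = (−8 + 810)/2 = 401, and p = q + 8 = 409.
Check: 401 · 409 = 164009.

409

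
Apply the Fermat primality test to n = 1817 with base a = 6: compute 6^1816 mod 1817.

6^1 ≡ 6 (mod 1817)
6^2 ≡ 6^2 = 36 ≡ 36 (mod 1817)
6^4 ≡ 36^2 = 1296 ≡ 1296 (mod 1817)
6^8 ≡ 1296^2 = 1679616 ≡ 708 (mod 1817)
6^16 ≡ 708^2 = 501264 ≡ 1589 (mod 1817)
6^32 ≡ 1589^2 = 2524921 ≡ 1108 (mod 1817)
6^64 ≡ 1108^2 = 1227664 ≡ 1189 (mod 1817)
6^128 ≡ 1189^2 = 1413721 ≡ 95 (mod 1817)
6^256 ≡ 95^2 = 9025 ≡ 1757 (mod 1817)
6^512 ≡ 1757^2 = 3087049 ≡ 1783 (mod 1817)
6^1024 ≡ 1783^2 = 3179089 ≡ 1156 (mod 1817)
1816 = 1024 + 512 + 256 + 16 + 8 in binary powers of 2.
So 6^1816 ≡ 1156 · 1783 · 1757 · 1589 · 708 ≡ 98 (mod 1817).
Since 98 ≠ 1, base 6 is a Fermat witness: 1817 is composite.

98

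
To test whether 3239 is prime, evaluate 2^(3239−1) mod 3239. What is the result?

2^1 ≡ 2 (mod 3239)
2^2 ≡ 2^2 = 4 ≡ 4 (mod 3239)
2^4 ≡ 4^2 = 16 ≡ 16 (mod 3239)
2^8 ≡ 16^2 = 256 ≡ 256 (mod 3239)
2^16 ≡ 256^2 = 65536 ≡ 756 (mod 3239)
2^32 ≡ 756^2 = 571536 ≡ 1472 (mod 3239)
2^64 ≡ 1472^2 = 2166784 ≡ 3132 (mod 3239)
2^128 ≡ 3132^2 = 9809424 ≡ 1732 (mod 3239)
2^256 ≡ 1732^2 = 2999824 ≡ 510 (mod 3239)
2^512 ≡ 510^2 = 260100 ≡ 980 (mod 3239)
2^1024 ≡ 980^2 = 960400 ≡ 1656 (mod 3239)
2^2048 ≡ 1656^2 = 2742336 ≡ 2142 (mod 3239)
3238 = 2048 + 1024 + 128 + 32 + 4 + 2 in binary powers of 2.
So 2^3238 ≡ 2142 · 1656 · 1732 · 1472 · 16 · 4 ≡ 318 (mod 3239).
Since 318 ≠ 1, base 2 is a Fermat witness: 3239 is composite.

318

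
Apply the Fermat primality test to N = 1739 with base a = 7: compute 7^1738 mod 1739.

636

7^1 ≡ 7 (mod 1739)
7^2 ≡ 7^2 = 49 ≡ 49 (mod 1739)
7^4 ≡ 49^2 = 2401 ≡ 662 (mod 1739)
7^8 ≡ 662^2 = 438244 ≡ 16 (mod 1739)
7^16 ≡ 16^2 = 256 ≡ 256 (mod 1739)
7^32 ≡ 256^2 = 65536 ≡ 1193 (mod 1739)
7^64 ≡ 1193^2 = 1423249 ≡ 747 (mod 1739)
7^128 ≡ 747^2 = 558009 ≡ 1529 (mod 1739)
7^256 ≡ 1529^2 = 2337841 ≡ 625 (mod 1739)
7^512 ≡ 625^2 = 390625 ≡ 1089 (mod 1739)
7^1024 ≡ 1089^2 = 1185921 ≡ 1662 (mod 1739)
1738 = 1024 + 512 + 128 + 64 + 8 + 2 in binary powers of 2.
So 7^1738 ≡ 1662 · 1089 · 1529 · 747 · 16 · 49 ≡ 636 (mod 1739).
Since 636 ≠ 1, base 7 is a Fermat witness: 1739 is composite.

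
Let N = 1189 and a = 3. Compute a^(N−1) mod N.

1147

3^1 ≡ 3 (mod 1189)
3^2 ≡ 3^2 = 9 ≡ 9 (mod 1189)
3^4 ≡ 9^2 = 81 ≡ 81 (mod 1189)
3^8 ≡ 81^2 = 6561 ≡ 616 (mod 1189)
3^16 ≡ 616^2 = 379456 ≡ 165 (mod 1189)
3^32 ≡ 165^2 = 27225 ≡ 1067 (mod 1189)
3^64 ≡ 1067^2 = 1138489 ≡ 616 (mod 1189)
3^128 ≡ 616^2 = 379456 ≡ 165 (mod 1189)
3^256 ≡ 165^2 = 27225 ≡ 1067 (mod 1189)
3^512 ≡ 1067^2 = 1138489 ≡ 616 (mod 1189)
3^1024 ≡ 616^2 = 379456 ≡ 165 (mod 1189)
1188 = 1024 + 128 + 32 + 4 in binary powers of 2.
So 3^1188 ≡ 165 · 165 · 1067 · 81 ≡ 1147 (mod 1189).
Since 1147 ≠ 1, base 3 is a Fermat witness: 1189 is composite.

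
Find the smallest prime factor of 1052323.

1052323 is odd.
Digit sum 16, not divisible by 3.
Ends in 3: not divisible by 5.
7: 1052323 = 7·150331 + 6
11: 1052323 = 11·95665 + 8
13: 1052323 = 13·80947 + 12
17: 1052323 = 17·61901 + 6
19: 1052323 = 19·55385 + 8
23: 1052323 = 23·45753 + 4
29: 1052323 = 29·36287

29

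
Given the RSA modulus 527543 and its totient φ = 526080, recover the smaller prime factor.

641

φ(n) = (p−1)(q−1) = n − (p+q) + 1, so p + q = 527543 − 526080 + 1 = 1464.
p and q are the roots of t² − 1464t + 527543 = 0.
Discriminant: 1464² − 4·527543 = 2143296 − 2110172 = 33124; √33124 = 182.
q = (1464 − 182)/2 = 641, p = (1464 + 182)/2 = 823.
Check: 641 · 823 = 527543.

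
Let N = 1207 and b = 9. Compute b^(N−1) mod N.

973

9^1 ≡ 9 (mod 1207)
9^2 ≡ 9^2 = 81 ≡ 81 (mod 1207)
9^4 ≡ 81^2 = 6561 ≡ 526 (mod 1207)
9^8 ≡ 526^2 = 276676 ≡ 273 (mod 1207)
9^16 ≡ 273^2 = 74529 ≡ 902 (mod 1207)
9^32 ≡ 902^2 = 813604 ≡ 86 (mod 1207)
9^64 ≡ 86^2 = 7396 ≡ 154 (mod 1207)
9^128 ≡ 154^2 = 23716 ≡ 783 (mod 1207)
9^256 ≡ 783^2 = 613089 ≡ 1140 (mod 1207)
9^512 ≡ 1140^2 = 1299600 ≡ 868 (mod 1207)
9^1024 ≡ 868^2 = 753424 ≡ 256 (mod 1207)
1206 = 1024 + 128 + 32 + 16 + 4 + 2 in binary powers of 2.
So 9^1206 ≡ 256 · 783 · 86 · 902 · 526 · 81 ≡ 973 (mod 1207).
Since 973 ≠ 1, base 9 is a Fermat witness: 1207 is composite.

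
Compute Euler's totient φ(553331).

Factor: 553331 = 47 · 61 · 193.
φ(553331) = (47−1) · (61−1) · (193−1) = 46 · 60 · 192 = 529920.

529920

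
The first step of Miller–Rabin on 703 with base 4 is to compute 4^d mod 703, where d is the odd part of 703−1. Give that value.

628

703 − 1 = 702 = 2^1 · 351, so d = 351.
4^1 ≡ 4 (mod 703)
4^2 ≡ 4^2 = 16 ≡ 16 (mod 703)
4^4 ≡ 16^2 = 256 ≡ 256 (mod 703)
4^8 ≡ 256^2 = 65536 ≡ 157 (mod 703)
4^16 ≡ 157^2 = 24649 ≡ 44 (mod 703)
4^32 ≡ 44^2 = 1936 ≡ 530 (mod 703)
4^64 ≡ 530^2 = 280900 ≡ 403 (mod 703)
4^128 ≡ 403^2 = 162409 ≡ 16 (mod 703)
4^256 ≡ 16^2 = 256 ≡ 256 (mod 703)
351 = 256 + 64 + 16 + 8 + 4 + 2 + 1 in binary powers of 2.
So 4^351 ≡ 256 · 403 · 44 · 157 · 256 · 16 · 4 ≡ 628 (mod 703).
Squaring chain: 628; never reaches −1, so base 4 is a Miller–Rabin witness that 703 is composite.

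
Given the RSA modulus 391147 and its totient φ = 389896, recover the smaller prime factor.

φ(n) = (p−1)(q−1) = n − (p+q) + 1, so p + q = 391147 − 389896 + 1 = 1252.
p and q are the roots of t² − 1252t + 391147 = 0.
Discriminant: 1252² − 4·391147 = 1567504 − 1564588 = 2916; √2916 = 54.
q = (1252 − 54)/2 = 599, p = (1252 + 54)/2 = 653.
Check: 599 · 653 = 391147.

599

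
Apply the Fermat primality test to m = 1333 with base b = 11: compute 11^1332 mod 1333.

11^1 ≡ 11 (mod 1333)
11^2 ≡ 11^2 = 121 ≡ 121 (mod 1333)
11^4 ≡ 121^2 = 14641 ≡ 1311 (mod 1333)
11^8 ≡ 1311^2 = 1718721 ≡ 484 (mod 1333)
11^16 ≡ 484^2 = 234256 ≡ 981 (mod 1333)
11^32 ≡ 981^2 = 962361 ≡ 1268 (mod 1333)
11^64 ≡ 1268^2 = 1607824 ≡ 226 (mod 1333)
11^128 ≡ 226^2 = 51076 ≡ 422 (mod 1333)
11^256 ≡ 422^2 = 178084 ≡ 795 (mod 1333)
11^512 ≡ 795^2 = 632025 ≡ 183 (mod 1333)
11^1024 ≡ 183^2 = 33489 ≡ 164 (mod 1333)
1332 = 1024 + 256 + 32 + 16 + 4 in binary powers of 2.
So 11^1332 ≡ 164 · 795 · 1268 · 981 · 1311 ≡ 78 (mod 1333).
Since 78 ≠ 1, base 11 is a Fermat witness: 1333 is composite.

78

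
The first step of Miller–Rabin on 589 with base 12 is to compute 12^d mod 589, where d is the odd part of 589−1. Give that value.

589 − 1 = 588 = 2^2 · 147, so d = 147.
12^1 ≡ 12 (mod 589)
12^2 ≡ 12^2 = 144 ≡ 144 (mod 589)
12^4 ≡ 144^2 = 20736 ≡ 121 (mod 589)
12^8 ≡ 121^2 = 14641 ≡ 505 (mod 589)
12^16 ≡ 505^2 = 255025 ≡ 577 (mod 589)
12^32 ≡ 577^2 = 332929 ≡ 144 (mod 589)
12^64 ≡ 144^2 = 20736 ≡ 121 (mod 589)
12^128 ≡ 121^2 = 14641 ≡ 505 (mod 589)
147 = 128 + 16 + 2 + 1 in binary powers of 2.
So 12^147 ≡ 505 · 577 · 144 · 12 ≡ 151 (mod 589).
Squaring chain: 151 → 419; never reaches −1, so base 12 is a Miller–Rabin witness that 589 is composite.

151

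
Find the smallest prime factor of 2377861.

2377861 is odd.
Digit sum 34, not divisible by 3.
Ends in 1: not divisible by 5.
7: 2377861 = 7·339694 + 3
11: 2377861 = 11·216169 + 2
13: 2377861 = 13·182912 + 5
17: 2377861 = 17·139874 + 3
19: 2377861 = 19·125150 + 11
23: 2377861 = 23·103385 + 6
29: 2377861 = 29·81995 + 6
31: 2377861 = 31·76705 + 6
37: 2377861 = 37·64266 + 19
41: 2377861 = 41·57996 + 25
43: 2377861 = 43·55299 + 4
47: 2377861 = 47·50592 + 37
53: 2377861 = 53·44865 + 16
59: 2377861 = 59·40302 + 43
61: 2377861 = 61·38981 + 20
67: 2377861 = 67·35490 + 31
71: 2377861 = 71·33491

71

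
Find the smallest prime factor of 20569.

67

20569 is odd.
Digit sum 22, not divisible by 3.
Ends in 9: not divisible by 5.
7: 20569 = 7·2938 + 3
11: 20569 = 11·1869 + 10
13: 20569 = 13·1582 + 3
17: 20569 = 17·1209 + 16
19: 20569 = 19·1082 + 11
23: 20569 = 23·894 + 7
29: 20569 = 29·709 + 8
31: 20569 = 31·663 + 16
37: 20569 = 37·555 + 34
41: 20569 = 41·501 + 28
43: 20569 = 43·478 + 15
47: 20569 = 47·437 + 30
53: 20569 = 53·388 + 5
59: 20569 = 59·348 + 37
61: 20569 = 61·337 + 12
67: 20569 = 67·307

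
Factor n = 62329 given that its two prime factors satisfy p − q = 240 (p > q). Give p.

Since p = q + 240, we have 62329 = q(q + 240), so q² + 240q − 62329 = 0.
Discriminant: 240² + 4·62329 = 57600 + 249316 = 306916; √306916 = 554.
q = (−240 + 554)/2 = 157, and p = q + 240 = 397.
Check: 157 · 397 = 62329.

397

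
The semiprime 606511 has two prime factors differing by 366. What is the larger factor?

Since p = q + 366, we have 606511 = q(q + 366), so q² + 366q − 606511 = 0.
Discriminant: 366² + 4·606511 = 133956 + 2426044 = 2560000; √2560000 = 1600.
q = (−366 + 1600)/2 = 617, and p = q + 366 = 983.
Check: 617 · 983 = 606511.

983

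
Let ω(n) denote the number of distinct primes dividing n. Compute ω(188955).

5

188955 = 3^2 · 20995
20995 = 5 · 4199
4199 = 13 · 323
323 = 17 · 19
188955 = 3^2 · 5 · 13 · 17 · 19, which has 5 distinct prime factors.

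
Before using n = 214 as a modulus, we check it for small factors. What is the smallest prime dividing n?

2

214 is even: 2 divides it.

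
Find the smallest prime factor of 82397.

82397 is odd.
Digit sum 29, not divisible by 3.
Ends in 7: not divisible by 5.
7: 82397 = 7·11771

7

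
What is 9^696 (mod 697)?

9^1 ≡ 9 (mod 697)
9^2 ≡ 9^2 = 81 ≡ 81 (mod 697)
9^4 ≡ 81^2 = 6561 ≡ 288 (mod 697)
9^8 ≡ 288^2 = 82944 ≡ 1 (mod 697)
9^16 ≡ 1^2 = 1 ≡ 1 (mod 697)
9^32 ≡ 1^2 = 1 ≡ 1 (mod 697)
9^64 ≡ 1^2 = 1 ≡ 1 (mod 697)
9^128 ≡ 1^2 = 1 ≡ 1 (mod 697)
9^256 ≡ 1^2 = 1 ≡ 1 (mod 697)
9^512 ≡ 1^2 = 1 ≡ 1 (mod 697)
696 = 512 + 128 + 32 + 16 + 8 in binary powers of 2.
So 9^696 ≡ 1 · 1 · 1 · 1 · 1 ≡ 1 (mod 697).
Since the result is 1, base 9 gives no evidence that 697 is composite.

1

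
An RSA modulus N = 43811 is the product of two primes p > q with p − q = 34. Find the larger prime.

227

Since p = q + 34, we have 43811 = q(q + 34), so q² + 34q − 43811 = 0.
Discriminant: 34² + 4·43811 = 1156 + 175244 = 176400; √176400 = 420.
q = (−34 + 420)/2 = 193, and p = q + 34 = 227.
Check: 193 · 227 = 43811.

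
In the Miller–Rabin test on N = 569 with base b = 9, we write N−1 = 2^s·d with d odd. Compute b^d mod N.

569 − 1 = 568 = 2^3 · 71, so d = 71.
9^1 ≡ 9 (mod 569)
9^2 ≡ 9^2 = 81 ≡ 81 (mod 569)
9^4 ≡ 81^2 = 6561 ≡ 302 (mod 569)
9^8 ≡ 302^2 = 91204 ≡ 164 (mod 569)
9^16 ≡ 164^2 = 26896 ≡ 153 (mod 569)
9^32 ≡ 153^2 = 23409 ≡ 80 (mod 569)
9^64 ≡ 80^2 = 6400 ≡ 141 (mod 569)
71 = 64 + 4 + 2 + 1 in binary powers of 2.
So 9^71 ≡ 141 · 302 · 81 · 9 ≡ 483 (mod 569).
Squaring chain: 483 → 568 → 1; reaches −1, so base 9 does not prove 569 composite.

483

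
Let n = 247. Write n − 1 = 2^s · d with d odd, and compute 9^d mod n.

144

247 − 1 = 246 = 2^1 · 123, so d = 123.
9^1 ≡ 9 (mod 247)
9^2 ≡ 9^2 = 81 ≡ 81 (mod 247)
9^4 ≡ 81^2 = 6561 ≡ 139 (mod 247)
9^8 ≡ 139^2 = 19321 ≡ 55 (mod 247)
9^16 ≡ 55^2 = 3025 ≡ 61 (mod 247)
9^32 ≡ 61^2 = 3721 ≡ 16 (mod 247)
9^64 ≡ 16^2 = 256 ≡ 9 (mod 247)
123 = 64 + 32 + 16 + 8 + 2 + 1 in binary powers of 2.
So 9^123 ≡ 9 · 16 · 61 · 55 · 81 · 9 ≡ 144 (mod 247).
Squaring chain: 144; never reaches −1, so base 9 is a Miller–Rabin witness that 247 is composite.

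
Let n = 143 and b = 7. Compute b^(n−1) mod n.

7^1 ≡ 7 (mod 143)
7^2 ≡ 7^2 = 49 ≡ 49 (mod 143)
7^4 ≡ 49^2 = 2401 ≡ 113 (mod 143)
7^8 ≡ 113^2 = 12769 ≡ 42 (mod 143)
7^16 ≡ 42^2 = 1764 ≡ 48 (mod 143)
7^32 ≡ 48^2 = 2304 ≡ 16 (mod 143)
7^64 ≡ 16^2 = 256 ≡ 113 (mod 143)
7^128 ≡ 113^2 = 12769 ≡ 42 (mod 143)
142 = 128 + 8 + 4 + 2 in binary powers of 2.
So 7^142 ≡ 42 · 42 · 113 · 49 ≡ 82 (mod 143).
Since 82 ≠ 1, base 7 is a Fermat witness: 143 is composite.

82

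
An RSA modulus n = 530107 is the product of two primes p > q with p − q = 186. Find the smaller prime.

Since p = q + 186, we have 530107 = q(q + 186), so q² + 186q − 530107 = 0.
Discriminant: 186² + 4·530107 = 34596 + 2120428 = 2155024; √2155024 = 1468.
q = (−186 + 1468)/2 = 641, and p = q + 186 = 827.
Check: 641 · 827 = 530107.

641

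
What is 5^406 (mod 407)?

104

5^1 ≡ 5 (mod 407)
5^2 ≡ 5^2 = 25 ≡ 25 (mod 407)
5^4 ≡ 25^2 = 625 ≡ 218 (mod 407)
5^8 ≡ 218^2 = 47524 ≡ 312 (mod 407)
5^16 ≡ 312^2 = 97344 ≡ 71 (mod 407)
5^32 ≡ 71^2 = 5041 ≡ 157 (mod 407)
5^64 ≡ 157^2 = 24649 ≡ 229 (mod 407)
5^128 ≡ 229^2 = 52441 ≡ 345 (mod 407)
5^256 ≡ 345^2 = 119025 ≡ 181 (mod 407)
406 = 256 + 128 + 16 + 4 + 2 in binary powers of 2.
So 5^406 ≡ 181 · 345 · 71 · 218 · 25 ≡ 104 (mod 407).
Since 104 ≠ 1, base 5 is a Fermat witness: 407 is composite.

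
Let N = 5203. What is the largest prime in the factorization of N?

43

5203 = 11 · 473
473 = 11 · 43
43 is prime.
So 5203 = 11^2 · 43; the largest prime factor is 43.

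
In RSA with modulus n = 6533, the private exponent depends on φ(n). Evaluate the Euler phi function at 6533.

Factor: 6533 = 47 · 139.
φ(6533) = (47−1) · (139−1) = 46 · 138 = 6348.

6348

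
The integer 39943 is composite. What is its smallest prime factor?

39943 is odd.
Digit sum 28, not divisible by 3.
Ends in 3: not divisible by 5.
7: 39943 = 7·5706 + 1
11: 39943 = 11·3631 + 2
13: 39943 = 13·3072 + 7
17: 39943 = 17·2349 + 10
19: 39943 = 19·2102 + 5
23: 39943 = 23·1736 + 15
29: 39943 = 29·1377 + 10
31: 39943 = 31·1288 + 15
37: 39943 = 37·1079 + 20
41: 39943 = 41·974 + 9
43: 39943 = 43·928 + 39
47: 39943 = 47·849 + 40
53: 39943 = 53·753 + 34
59: 39943 = 59·677

59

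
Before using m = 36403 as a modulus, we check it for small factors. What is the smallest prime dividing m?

59

36403 is odd.
Digit sum 16, not divisible by 3.
Ends in 3: not divisible by 5.
7: 36403 = 7·5200 + 3
11: 36403 = 11·3309 + 4
13: 36403 = 13·2800 + 3
17: 36403 = 17·2141 + 6
19: 36403 = 19·1915 + 18
23: 36403 = 23·1582 + 17
29: 36403 = 29·1255 + 8
31: 36403 = 31·1174 + 9
37: 36403 = 37·983 + 32
41: 36403 = 41·887 + 36
43: 36403 = 43·846 + 25
47: 36403 = 47·774 + 25
53: 36403 = 53·686 + 45
59: 36403 = 59·617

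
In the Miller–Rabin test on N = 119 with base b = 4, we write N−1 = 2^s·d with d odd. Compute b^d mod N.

30

119 − 1 = 118 = 2^1 · 59, so d = 59.
4^1 ≡ 4 (mod 119)
4^2 ≡ 4^2 = 16 ≡ 16 (mod 119)
4^4 ≡ 16^2 = 256 ≡ 18 (mod 119)
4^8 ≡ 18^2 = 324 ≡ 86 (mod 119)
4^16 ≡ 86^2 = 7396 ≡ 18 (mod 119)
4^32 ≡ 18^2 = 324 ≡ 86 (mod 119)
59 = 32 + 16 + 8 + 2 + 1 in binary powers of 2.
So 4^59 ≡ 86 · 18 · 86 · 16 · 4 ≡ 30 (mod 119).
Squaring chain: 30; never reaches −1, so base 4 is a Miller–Rabin witness that 119 is composite.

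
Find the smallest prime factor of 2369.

2369 is odd.
Digit sum 20, not divisible by 3.
Ends in 9: not divisible by 5.
7: 2369 = 7·338 + 3
11: 2369 = 11·215 + 4
13: 2369 = 13·182 + 3
17: 2369 = 17·139 + 6
19: 2369 = 19·124 + 13
23: 2369 = 23·103

23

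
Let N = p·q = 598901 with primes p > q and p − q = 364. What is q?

613

Since p = q + 364, we have 598901 = q(q + 364), so q² + 364q − 598901 = 0.
Discriminant: 364² + 4·598901 = 132496 + 2395604 = 2528100; √2528100 = 1590.
q = (−364 + 1590)/2 = 613, and p = q + 364 = 977.
Check: 613 · 977 = 598901.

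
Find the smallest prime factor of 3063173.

67

3063173 is odd.
Digit sum 23, not divisible by 3.
Ends in 3: not divisible by 5.
7: 3063173 = 7·437596 + 1
11: 3063173 = 11·278470 + 3
13: 3063173 = 13·235628 + 9
17: 3063173 = 17·180186 + 11
19: 3063173 = 19·161219 + 12
23: 3063173 = 23·133181 + 10
29: 3063173 = 29·105626 + 19
31: 3063173 = 31·98812 + 1
37: 3063173 = 37·82788 + 17
41: 3063173 = 41·74711 + 22
43: 3063173 = 43·71236 + 25
47: 3063173 = 47·65173 + 42
53: 3063173 = 53·57795 + 38
59: 3063173 = 59·51918 + 11
61: 3063173 = 61·50215 + 58
67: 3063173 = 67·45719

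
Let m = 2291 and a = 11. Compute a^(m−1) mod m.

651

11^1 ≡ 11 (mod 2291)
11^2 ≡ 11^2 = 121 ≡ 121 (mod 2291)
11^4 ≡ 121^2 = 14641 ≡ 895 (mod 2291)
11^8 ≡ 895^2 = 801025 ≡ 1466 (mod 2291)
11^16 ≡ 1466^2 = 2149156 ≡ 198 (mod 2291)
11^32 ≡ 198^2 = 39204 ≡ 257 (mod 2291)
11^64 ≡ 257^2 = 66049 ≡ 1901 (mod 2291)
11^128 ≡ 1901^2 = 3613801 ≡ 894 (mod 2291)
11^256 ≡ 894^2 = 799236 ≡ 1968 (mod 2291)
11^512 ≡ 1968^2 = 3873024 ≡ 1234 (mod 2291)
11^1024 ≡ 1234^2 = 1522756 ≡ 1532 (mod 2291)
11^2048 ≡ 1532^2 = 2347024 ≡ 1040 (mod 2291)
2290 = 2048 + 128 + 64 + 32 + 16 + 2 in binary powers of 2.
So 11^2290 ≡ 1040 · 894 · 1901 · 257 · 198 · 121 ≡ 651 (mod 2291).
Since 651 ≠ 1, base 11 is a Fermat witness: 2291 is composite.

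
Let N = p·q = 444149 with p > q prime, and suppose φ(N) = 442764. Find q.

503

φ(n) = (p−1)(q−1) = n − (p+q) + 1, so p + q = 444149 − 442764 + 1 = 1386.
p and q are the roots of t² − 1386t + 444149 = 0.
Discriminant: 1386² − 4·444149 = 1920996 − 1776596 = 144400; √144400 = 380.
q = (1386 − 380)/2 = 503, p = (1386 + 380)/2 = 883.
Check: 503 · 883 = 444149.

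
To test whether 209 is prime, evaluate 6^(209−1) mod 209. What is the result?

6^1 ≡ 6 (mod 209)
6^2 ≡ 6^2 = 36 ≡ 36 (mod 209)
6^4 ≡ 36^2 = 1296 ≡ 42 (mod 209)
6^8 ≡ 42^2 = 1764 ≡ 92 (mod 209)
6^16 ≡ 92^2 = 8464 ≡ 104 (mod 209)
6^32 ≡ 104^2 = 10816 ≡ 157 (mod 209)
6^64 ≡ 157^2 = 24649 ≡ 196 (mod 209)
6^128 ≡ 196^2 = 38416 ≡ 169 (mod 209)
208 = 128 + 64 + 16 in binary powers of 2.
So 6^208 ≡ 169 · 196 · 104 ≡ 158 (mod 209).
Since 158 ≠ 1, base 6 is a Fermat witness: 209 is composite.

158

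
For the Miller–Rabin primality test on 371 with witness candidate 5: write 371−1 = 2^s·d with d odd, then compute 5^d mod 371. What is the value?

371 − 1 = 370 = 2^1 · 185, so d = 185.
5^1 ≡ 5 (mod 371)
5^2 ≡ 5^2 = 25 ≡ 25 (mod 371)
5^4 ≡ 25^2 = 625 ≡ 254 (mod 371)
5^8 ≡ 254^2 = 64516 ≡ 333 (mod 371)
5^16 ≡ 333^2 = 110889 ≡ 331 (mod 371)
5^32 ≡ 331^2 = 109561 ≡ 116 (mod 371)
5^64 ≡ 116^2 = 13456 ≡ 100 (mod 371)
5^128 ≡ 100^2 = 10000 ≡ 354 (mod 371)
185 = 128 + 32 + 16 + 8 + 1 in binary powers of 2.
So 5^185 ≡ 354 · 116 · 331 · 333 · 5 ≡ 87 (mod 371).
Squaring chain: 87; never reaches −1, so base 5 is a Miller–Rabin witness that 371 is composite.

87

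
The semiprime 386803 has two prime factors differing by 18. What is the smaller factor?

613

Since p = q + 18, we have 386803 = q(q + 18), so q² + 18q − 386803 = 0.
Discriminant: 18² + 4·386803 = 324 + 1547212 = 1547536; √1547536 = 1244.
q = (−18 + 1244)/2 = 613, and p = q + 18 = 631.
Check: 613 · 631 = 386803.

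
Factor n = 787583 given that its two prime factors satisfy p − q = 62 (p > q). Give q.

857

Since p = q + 62, we have 787583 = q(q + 62), so q² + 62q − 787583 = 0.
Discriminant: 62² + 4·787583 = 3844 + 3150332 = 3154176; √3154176 = 1776.
q = (−62 + 1776)/2 = 857, and p = q + 62 = 919.
Check: 857 · 919 = 787583.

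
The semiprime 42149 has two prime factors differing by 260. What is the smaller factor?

Since p = q + 260, we have 42149 = q(q + 260), so q² + 260q − 42149 = 0.
Discriminant: 260² + 4·42149 = 67600 + 168596 = 236196; √236196 = 486.
q = (−260 + 486)/2 = 113, and p = q + 260 = 373.
Check: 113 · 373 = 42149.

113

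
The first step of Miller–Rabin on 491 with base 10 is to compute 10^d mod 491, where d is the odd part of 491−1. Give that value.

491 − 1 = 490 = 2^1 · 245, so d = 245.
10^1 ≡ 10 (mod 491)
10^2 ≡ 10^2 = 100 ≡ 100 (mod 491)
10^4 ≡ 100^2 = 10000 ≡ 180 (mod 491)
10^8 ≡ 180^2 = 32400 ≡ 485 (mod 491)
10^16 ≡ 485^2 = 235225 ≡ 36 (mod 491)
10^32 ≡ 36^2 = 1296 ≡ 314 (mod 491)
10^64 ≡ 314^2 = 98596 ≡ 396 (mod 491)
10^128 ≡ 396^2 = 156816 ≡ 187 (mod 491)
245 = 128 + 64 + 32 + 16 + 4 + 1 in binary powers of 2.
So 10^245 ≡ 187 · 396 · 314 · 36 · 180 · 10 ≡ 490 (mod 491).
Since 10^d ≡ 490 (mod 491), base 10 does not prove 491 composite.

490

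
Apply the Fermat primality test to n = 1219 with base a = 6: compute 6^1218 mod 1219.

6^1 ≡ 6 (mod 1219)
6^2 ≡ 6^2 = 36 ≡ 36 (mod 1219)
6^4 ≡ 36^2 = 1296 ≡ 77 (mod 1219)
6^8 ≡ 77^2 = 5929 ≡ 1053 (mod 1219)
6^16 ≡ 1053^2 = 1108809 ≡ 738 (mod 1219)
6^32 ≡ 738^2 = 544644 ≡ 970 (mod 1219)
6^64 ≡ 970^2 = 940900 ≡ 1051 (mod 1219)
6^128 ≡ 1051^2 = 1104601 ≡ 187 (mod 1219)
6^256 ≡ 187^2 = 34969 ≡ 837 (mod 1219)
6^512 ≡ 837^2 = 700569 ≡ 863 (mod 1219)
6^1024 ≡ 863^2 = 744769 ≡ 1179 (mod 1219)
1218 = 1024 + 128 + 64 + 2 in binary powers of 2.
So 6^1218 ≡ 1179 · 187 · 1051 · 36 ≡ 731 (mod 1219).
Since 731 ≠ 1, base 6 is a Fermat witness: 1219 is composite.

731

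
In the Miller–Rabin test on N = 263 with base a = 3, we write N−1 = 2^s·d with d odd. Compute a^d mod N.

263 − 1 = 262 = 2^1 · 131, so d = 131.
3^1 ≡ 3 (mod 263)
3^2 ≡ 3^2 = 9 ≡ 9 (mod 263)
3^4 ≡ 9^2 = 81 ≡ 81 (mod 263)
3^8 ≡ 81^2 = 6561 ≡ 249 (mod 263)
3^16 ≡ 249^2 = 62001 ≡ 196 (mod 263)
3^32 ≡ 196^2 = 38416 ≡ 18 (mod 263)
3^64 ≡ 18^2 = 324 ≡ 61 (mod 263)
3^128 ≡ 61^2 = 3721 ≡ 39 (mod 263)
131 = 128 + 2 + 1 in binary powers of 2.
So 3^131 ≡ 39 · 9 · 3 ≡ 1 (mod 263).
Since 3^d ≡ 1 (mod 263), base 3 does not prove 263 composite.

1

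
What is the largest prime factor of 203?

203 = 7 · 29
29 is prime.
So 203 = 7 · 29; the largest prime factor is 29.

29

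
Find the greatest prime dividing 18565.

18565 = 5 · 3713
3713 = 47 · 79
79 is prime.
So 18565 = 5 · 47 · 79; the largest prime factor is 79.

79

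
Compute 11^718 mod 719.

11^1 ≡ 11 (mod 719)
11^2 ≡ 11^2 = 121 ≡ 121 (mod 719)
11^4 ≡ 121^2 = 14641 ≡ 261 (mod 719)
11^8 ≡ 261^2 = 68121 ≡ 535 (mod 719)
11^16 ≡ 535^2 = 286225 ≡ 63 (mod 719)
11^32 ≡ 63^2 = 3969 ≡ 374 (mod 719)
11^64 ≡ 374^2 = 139876 ≡ 390 (mod 719)
11^128 ≡ 390^2 = 152100 ≡ 391 (mod 719)
11^256 ≡ 391^2 = 152881 ≡ 453 (mod 719)
11^512 ≡ 453^2 = 205209 ≡ 294 (mod 719)
718 = 512 + 128 + 64 + 8 + 4 + 2 in binary powers of 2.
So 11^718 ≡ 294 · 391 · 390 · 535 · 261 · 121 ≡ 1 (mod 719).
Since the result is 1, base 11 gives no evidence that 719 is composite.

1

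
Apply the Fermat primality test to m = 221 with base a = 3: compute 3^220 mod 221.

55

3^1 ≡ 3 (mod 221)
3^2 ≡ 3^2 = 9 ≡ 9 (mod 221)
3^4 ≡ 9^2 = 81 ≡ 81 (mod 221)
3^8 ≡ 81^2 = 6561 ≡ 152 (mod 221)
3^16 ≡ 152^2 = 23104 ≡ 120 (mod 221)
3^32 ≡ 120^2 = 14400 ≡ 35 (mod 221)
3^64 ≡ 35^2 = 1225 ≡ 120 (mod 221)
3^128 ≡ 120^2 = 14400 ≡ 35 (mod 221)
220 = 128 + 64 + 16 + 8 + 4 in binary powers of 2.
So 3^220 ≡ 35 · 120 · 120 · 152 · 81 ≡ 55 (mod 221).
Since 55 ≠ 1, base 3 is a Fermat witness: 221 is composite.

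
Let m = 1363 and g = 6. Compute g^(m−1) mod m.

397

6^1 ≡ 6 (mod 1363)
6^2 ≡ 6^2 = 36 ≡ 36 (mod 1363)
6^4 ≡ 36^2 = 1296 ≡ 1296 (mod 1363)
6^8 ≡ 1296^2 = 1679616 ≡ 400 (mod 1363)
6^16 ≡ 400^2 = 160000 ≡ 529 (mod 1363)
6^32 ≡ 529^2 = 279841 ≡ 426 (mod 1363)
6^64 ≡ 426^2 = 181476 ≡ 197 (mod 1363)
6^128 ≡ 197^2 = 38809 ≡ 645 (mod 1363)
6^256 ≡ 645^2 = 416025 ≡ 310 (mod 1363)
6^512 ≡ 310^2 = 96100 ≡ 690 (mod 1363)
6^1024 ≡ 690^2 = 476100 ≡ 413 (mod 1363)
1362 = 1024 + 256 + 64 + 16 + 2 in binary powers of 2.
So 6^1362 ≡ 413 · 310 · 197 · 529 · 36 ≡ 397 (mod 1363).
Since 397 ≠ 1, base 6 is a Fermat witness: 1363 is composite.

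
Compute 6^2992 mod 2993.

201

6^1 ≡ 6 (mod 2993)
6^2 ≡ 6^2 = 36 ≡ 36 (mod 2993)
6^4 ≡ 36^2 = 1296 ≡ 1296 (mod 2993)
6^8 ≡ 1296^2 = 1679616 ≡ 543 (mod 2993)
6^16 ≡ 543^2 = 294849 ≡ 1535 (mod 2993)
6^32 ≡ 1535^2 = 2356225 ≡ 734 (mod 2993)
6^64 ≡ 734^2 = 538756 ≡ 16 (mod 2993)
6^128 ≡ 16^2 = 256 ≡ 256 (mod 2993)
6^256 ≡ 256^2 = 65536 ≡ 2683 (mod 2993)
6^512 ≡ 2683^2 = 7198489 ≡ 324 (mod 2993)
6^1024 ≡ 324^2 = 104976 ≡ 221 (mod 2993)
6^2048 ≡ 221^2 = 48841 ≡ 953 (mod 2993)
2992 = 2048 + 512 + 256 + 128 + 32 + 16 in binary powers of 2.
So 6^2992 ≡ 953 · 324 · 2683 · 256 · 734 · 1535 ≡ 201 (mod 2993).
Since 201 ≠ 1, base 6 is a Fermat witness: 2993 is composite.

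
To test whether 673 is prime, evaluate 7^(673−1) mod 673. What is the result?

7^1 ≡ 7 (mod 673)
7^2 ≡ 7^2 = 49 ≡ 49 (mod 673)
7^4 ≡ 49^2 = 2401 ≡ 382 (mod 673)
7^8 ≡ 382^2 = 145924 ≡ 556 (mod 673)
7^16 ≡ 556^2 = 309136 ≡ 229 (mod 673)
7^32 ≡ 229^2 = 52441 ≡ 620 (mod 673)
7^64 ≡ 620^2 = 384400 ≡ 117 (mod 673)
7^128 ≡ 117^2 = 13689 ≡ 229 (mod 673)
7^256 ≡ 229^2 = 52441 ≡ 620 (mod 673)
7^512 ≡ 620^2 = 384400 ≡ 117 (mod 673)
672 = 512 + 128 + 32 in binary powers of 2.
So 7^672 ≡ 117 · 229 · 620 ≡ 1 (mod 673).
Since the result is 1, base 7 gives no evidence that 673 is composite.

1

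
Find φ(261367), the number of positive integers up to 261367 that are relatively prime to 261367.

Factor: 261367 = 47 · 67 · 83.
φ(261367) = (47−1) · (67−1) · (83−1) = 46 · 66 · 82 = 248952.

248952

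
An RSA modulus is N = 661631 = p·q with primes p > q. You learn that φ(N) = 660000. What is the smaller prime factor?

φ(n) = (p−1)(q−1) = n − (p+q) + 1, so p + q = 661631 − 660000 + 1 = 1632.
p and q are the roots of t² − 1632t + 661631 = 0.
Discriminant: 1632² − 4·661631 = 2663424 − 2646524 = 16900; √16900 = 130.
q = (1632 − 130)/2 = 751, p = (1632 + 130)/2 = 881.
Check: 751 · 881 = 661631.

751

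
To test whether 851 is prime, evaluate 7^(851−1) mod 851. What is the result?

7^1 ≡ 7 (mod 851)
7^2 ≡ 7^2 = 49 ≡ 49 (mod 851)
7^4 ≡ 49^2 = 2401 ≡ 699 (mod 851)
7^8 ≡ 699^2 = 488601 ≡ 127 (mod 851)
7^16 ≡ 127^2 = 16129 ≡ 811 (mod 851)
7^32 ≡ 811^2 = 657721 ≡ 749 (mod 851)
7^64 ≡ 749^2 = 561001 ≡ 192 (mod 851)
7^128 ≡ 192^2 = 36864 ≡ 271 (mod 851)
7^256 ≡ 271^2 = 73441 ≡ 255 (mod 851)
7^512 ≡ 255^2 = 65025 ≡ 349 (mod 851)
850 = 512 + 256 + 64 + 16 + 2 in binary powers of 2.
So 7^850 ≡ 349 · 255 · 192 · 811 · 49 ≡ 255 (mod 851).
Since 255 ≠ 1, base 7 is a Fermat witness: 851 is composite.

255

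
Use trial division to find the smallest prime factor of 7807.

37

7807 is odd.
Digit sum 22, not divisible by 3.
Ends in 7: not divisible by 5.
7: 7807 = 7·1115 + 2
11: 7807 = 11·709 + 8
13: 7807 = 13·600 + 7
17: 7807 = 17·459 + 4
19: 7807 = 19·410 + 17
23: 7807 = 23·339 + 10
29: 7807 = 29·269 + 6
31: 7807 = 31·251 + 26
37: 7807 = 37·211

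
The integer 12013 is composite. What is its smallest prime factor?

12013 is odd.
Digit sum 7, not divisible by 3.
Ends in 3: not divisible by 5.
7: 12013 = 7·1716 + 1
11: 12013 = 11·1092 + 1
13: 12013 = 13·924 + 1
17: 12013 = 17·706 + 11
19: 12013 = 19·632 + 5
23: 12013 = 23·522 + 7
29: 12013 = 29·414 + 7
31: 12013 = 31·387 + 16
37: 12013 = 37·324 + 25
41: 12013 = 41·293

41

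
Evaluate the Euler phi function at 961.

Factor: 961 = 31^2.
φ(961) = 31^1·(31−1) = 930.

930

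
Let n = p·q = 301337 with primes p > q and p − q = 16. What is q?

541

Since p = q + 16, we have 301337 = q(q + 16), so q² + 16q − 301337 = 0.
Discriminant: 16² + 4·301337 = 256 + 1205348 = 1205604; √1205604 = 1098.
q = (−16 + 1098)/2 = 541, and p = q + 16 = 557.
Check: 541 · 557 = 301337.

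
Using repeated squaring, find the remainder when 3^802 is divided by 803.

284

3^1 ≡ 3 (mod 803)
3^2 ≡ 3^2 = 9 ≡ 9 (mod 803)
3^4 ≡ 9^2 = 81 ≡ 81 (mod 803)
3^8 ≡ 81^2 = 6561 ≡ 137 (mod 803)
3^16 ≡ 137^2 = 18769 ≡ 300 (mod 803)
3^32 ≡ 300^2 = 90000 ≡ 64 (mod 803)
3^64 ≡ 64^2 = 4096 ≡ 81 (mod 803)
3^128 ≡ 81^2 = 6561 ≡ 137 (mod 803)
3^256 ≡ 137^2 = 18769 ≡ 300 (mod 803)
3^512 ≡ 300^2 = 90000 ≡ 64 (mod 803)
802 = 512 + 256 + 32 + 2 in binary powers of 2.
So 3^802 ≡ 64 · 300 · 64 · 9 ≡ 284 (mod 803).
Since 284 ≠ 1, base 3 is a Fermat witness: 803 is composite.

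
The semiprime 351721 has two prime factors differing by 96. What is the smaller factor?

547

Since p = q + 96, we have 351721 = q(q + 96), so q² + 96q − 351721 = 0.
Discriminant: 96² + 4·351721 = 9216 + 1406884 = 1416100; √1416100 = 1190.
q = (−96 + 1190)/2 = 547, and p = q + 96 = 643.
Check: 547 · 643 = 351721.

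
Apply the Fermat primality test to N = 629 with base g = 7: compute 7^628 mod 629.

7^1 ≡ 7 (mod 629)
7^2 ≡ 7^2 = 49 ≡ 49 (mod 629)
7^4 ≡ 49^2 = 2401 ≡ 514 (mod 629)
7^8 ≡ 514^2 = 264196 ≡ 16 (mod 629)
7^16 ≡ 16^2 = 256 ≡ 256 (mod 629)
7^32 ≡ 256^2 = 65536 ≡ 120 (mod 629)
7^64 ≡ 120^2 = 14400 ≡ 562 (mod 629)
7^128 ≡ 562^2 = 315844 ≡ 86 (mod 629)
7^256 ≡ 86^2 = 7396 ≡ 477 (mod 629)
7^512 ≡ 477^2 = 227529 ≡ 460 (mod 629)
628 = 512 + 64 + 32 + 16 + 4 in binary powers of 2.
So 7^628 ≡ 460 · 562 · 120 · 256 · 514 ≡ 293 (mod 629).
Since 293 ≠ 1, base 7 is a Fermat witness: 629 is composite.

293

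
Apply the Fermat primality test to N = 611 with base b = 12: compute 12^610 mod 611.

12^1 ≡ 12 (mod 611)
12^2 ≡ 12^2 = 144 ≡ 144 (mod 611)
12^4 ≡ 144^2 = 20736 ≡ 573 (mod 611)
12^8 ≡ 573^2 = 328329 ≡ 222 (mod 611)
12^16 ≡ 222^2 = 49284 ≡ 404 (mod 611)
12^32 ≡ 404^2 = 163216 ≡ 79 (mod 611)
12^64 ≡ 79^2 = 6241 ≡ 131 (mod 611)
12^128 ≡ 131^2 = 17161 ≡ 53 (mod 611)
12^256 ≡ 53^2 = 2809 ≡ 365 (mod 611)
12^512 ≡ 365^2 = 133225 ≡ 27 (mod 611)
610 = 512 + 64 + 32 + 2 in binary powers of 2.
So 12^610 ≡ 27 · 131 · 79 · 144 ≡ 118 (mod 611).
Since 118 ≠ 1, base 12 is a Fermat witness: 611 is composite.

118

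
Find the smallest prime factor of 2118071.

67

2118071 is odd.
Digit sum 20, not divisible by 3.
Ends in 1: not divisible by 5.
7: 2118071 = 7·302581 + 4
11: 2118071 = 11·192551 + 10
13: 2118071 = 13·162928 + 7
17: 2118071 = 17·124592 + 7
19: 2118071 = 19·111477 + 8
23: 2118071 = 23·92090 + 1
29: 2118071 = 29·73036 + 27
31: 2118071 = 31·68324 + 27
37: 2118071 = 37·57245 + 6
41: 2118071 = 41·51660 + 11
43: 2118071 = 43·49257 + 20
47: 2118071 = 47·45065 + 16
53: 2118071 = 53·39963 + 32
59: 2118071 = 59·35899 + 30
61: 2118071 = 61·34722 + 29
67: 2118071 = 67·31613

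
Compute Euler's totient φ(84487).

76032

Factor: 84487 = 13 · 67 · 97.
φ(84487) = (13−1) · (67−1) · (97−1) = 12 · 66 · 96 = 76032.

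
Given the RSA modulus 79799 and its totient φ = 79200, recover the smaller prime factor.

φ(n) = (p−1)(q−1) = n − (p+q) + 1, so p + q = 79799 − 79200 + 1 = 600.
p and q are the roots of t² − 600t + 79799 = 0.
Discriminant: 600² − 4·79799 = 360000 − 319196 = 40804; √40804 = 202.
q = (600 − 202)/2 = 199, p = (600 + 202)/2 = 401.
Check: 199 · 401 = 79799.

199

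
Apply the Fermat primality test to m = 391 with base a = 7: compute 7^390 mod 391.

213

7^1 ≡ 7 (mod 391)
7^2 ≡ 7^2 = 49 ≡ 49 (mod 391)
7^4 ≡ 49^2 = 2401 ≡ 55 (mod 391)
7^8 ≡ 55^2 = 3025 ≡ 288 (mod 391)
7^16 ≡ 288^2 = 82944 ≡ 52 (mod 391)
7^32 ≡ 52^2 = 2704 ≡ 358 (mod 391)
7^64 ≡ 358^2 = 128164 ≡ 307 (mod 391)
7^128 ≡ 307^2 = 94249 ≡ 18 (mod 391)
7^256 ≡ 18^2 = 324 ≡ 324 (mod 391)
390 = 256 + 128 + 4 + 2 in binary powers of 2.
So 7^390 ≡ 324 · 18 · 55 · 49 ≡ 213 (mod 391).
Since 213 ≠ 1, base 7 is a Fermat witness: 391 is composite.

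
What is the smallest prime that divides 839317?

43

839317 is odd.
Digit sum 31, not divisible by 3.
Ends in 7: not divisible by 5.
7: 839317 = 7·119902 + 3
11: 839317 = 11·76301 + 6
13: 839317 = 13·64562 + 11
17: 839317 = 17·49371 + 10
19: 839317 = 19·44174 + 11
23: 839317 = 23·36492 + 1
29: 839317 = 29·28941 + 28
31: 839317 = 31·27074 + 23
37: 839317 = 37·22684 + 9
41: 839317 = 41·20471 + 6
43: 839317 = 43·19519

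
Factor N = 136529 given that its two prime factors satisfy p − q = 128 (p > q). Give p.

439

Since p = q + 128, we have 136529 = q(q + 128), so q² + 128q − 136529 = 0.
Discriminant: 128² + 4·136529 = 16384 + 546116 = 562500; √562500 = 750.
q = (−128 + 750)/2 = 311, and p = q + 128 = 439.
Check: 311 · 439 = 136529.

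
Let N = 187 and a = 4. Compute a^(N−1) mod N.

4^1 ≡ 4 (mod 187)
4^2 ≡ 4^2 = 16 ≡ 16 (mod 187)
4^4 ≡ 16^2 = 256 ≡ 69 (mod 187)
4^8 ≡ 69^2 = 4761 ≡ 86 (mod 187)
4^16 ≡ 86^2 = 7396 ≡ 103 (mod 187)
4^32 ≡ 103^2 = 10609 ≡ 137 (mod 187)
4^64 ≡ 137^2 = 18769 ≡ 69 (mod 187)
4^128 ≡ 69^2 = 4761 ≡ 86 (mod 187)
186 = 128 + 32 + 16 + 8 + 2 in binary powers of 2.
So 4^186 ≡ 86 · 137 · 103 · 86 · 16 ≡ 169 (mod 187).
Since 169 ≠ 1, base 4 is a Fermat witness: 187 is composite.

169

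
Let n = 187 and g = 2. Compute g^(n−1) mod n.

174

2^1 ≡ 2 (mod 187)
2^2 ≡ 2^2 = 4 ≡ 4 (mod 187)
2^4 ≡ 4^2 = 16 ≡ 16 (mod 187)
2^8 ≡ 16^2 = 256 ≡ 69 (mod 187)
2^16 ≡ 69^2 = 4761 ≡ 86 (mod 187)
2^32 ≡ 86^2 = 7396 ≡ 103 (mod 187)
2^64 ≡ 103^2 = 10609 ≡ 137 (mod 187)
2^128 ≡ 137^2 = 18769 ≡ 69 (mod 187)
186 = 128 + 32 + 16 + 8 + 2 in binary powers of 2.
So 2^186 ≡ 69 · 103 · 86 · 69 · 4 ≡ 174 (mod 187).
Since 174 ≠ 1, base 2 is a Fermat witness: 187 is composite.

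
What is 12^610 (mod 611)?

12^1 ≡ 12 (mod 611)
12^2 ≡ 12^2 = 144 ≡ 144 (mod 611)
12^4 ≡ 144^2 = 20736 ≡ 573 (mod 611)
12^8 ≡ 573^2 = 328329 ≡ 222 (mod 611)
12^16 ≡ 222^2 = 49284 ≡ 404 (mod 611)
12^32 ≡ 404^2 = 163216 ≡ 79 (mod 611)
12^64 ≡ 79^2 = 6241 ≡ 131 (mod 611)
12^128 ≡ 131^2 = 17161 ≡ 53 (mod 611)
12^256 ≡ 53^2 = 2809 ≡ 365 (mod 611)
12^512 ≡ 365^2 = 133225 ≡ 27 (mod 611)
610 = 512 + 64 + 32 + 2 in binary powers of 2.
So 12^610 ≡ 27 · 131 · 79 · 144 ≡ 118 (mod 611).
Since 118 ≠ 1, base 12 is a Fermat witness: 611 is composite.

118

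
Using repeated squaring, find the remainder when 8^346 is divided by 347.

8^1 ≡ 8 (mod 347)
8^2 ≡ 8^2 = 64 ≡ 64 (mod 347)
8^4 ≡ 64^2 = 4096 ≡ 279 (mod 347)
8^8 ≡ 279^2 = 77841 ≡ 113 (mod 347)
8^16 ≡ 113^2 = 12769 ≡ 277 (mod 347)
8^32 ≡ 277^2 = 76729 ≡ 42 (mod 347)
8^64 ≡ 42^2 = 1764 ≡ 29 (mod 347)
8^128 ≡ 29^2 = 841 ≡ 147 (mod 347)
8^256 ≡ 147^2 = 21609 ≡ 95 (mod 347)
346 = 256 + 64 + 16 + 8 + 2 in binary powers of 2.
So 8^346 ≡ 95 · 29 · 277 · 113 · 64 ≡ 1 (mod 347).
Since the result is 1, base 8 gives no evidence that 347 is composite.

1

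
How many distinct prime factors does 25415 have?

4

25415 = 5 · 5083
5083 = 13 · 391
391 = 17 · 23
25415 = 5 · 13 · 17 · 23, which has 4 distinct prime factors.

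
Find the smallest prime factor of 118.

118 is even: 2 divides it.

2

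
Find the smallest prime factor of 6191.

41

6191 is odd.
Digit sum 17, not divisible by 3.
Ends in 1: not divisible by 5.
7: 6191 = 7·884 + 3
11: 6191 = 11·562 + 9
13: 6191 = 13·476 + 3
17: 6191 = 17·364 + 3
19: 6191 = 19·325 + 16
23: 6191 = 23·269 + 4
29: 6191 = 29·213 + 14
31: 6191 = 31·199 + 22
37: 6191 = 37·167 + 12
41: 6191 = 41·151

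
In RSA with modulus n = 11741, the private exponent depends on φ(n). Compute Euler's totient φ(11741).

Factor: 11741 = 59 · 199.
φ(11741) = (59−1) · (199−1) = 58 · 198 = 11484.

11484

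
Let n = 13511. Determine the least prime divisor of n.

59

13511 is odd.
Digit sum 11, not divisible by 3.
Ends in 1: not divisible by 5.
7: 13511 = 7·1930 + 1
11: 13511 = 11·1228 + 3
13: 13511 = 13·1039 + 4
17: 13511 = 17·794 + 13
19: 13511 = 19·711 + 2
23: 13511 = 23·587 + 10
29: 13511 = 29·465 + 26
31: 13511 = 31·435 + 26
37: 13511 = 37·365 + 6
41: 13511 = 41·329 + 22
43: 13511 = 43·314 + 9
47: 13511 = 47·287 + 22
53: 13511 = 53·254 + 49
59: 13511 = 59·229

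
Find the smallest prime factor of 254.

2

254 is even: 2 divides it.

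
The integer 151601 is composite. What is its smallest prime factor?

19

151601 is odd.
Digit sum 14, not divisible by 3.
Ends in 1: not divisible by 5.
7: 151601 = 7·21657 + 2
11: 151601 = 11·13781 + 10
13: 151601 = 13·11661 + 8
17: 151601 = 17·8917 + 12
19: 151601 = 19·7979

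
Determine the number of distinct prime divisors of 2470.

2470 = 2 · 1235
1235 = 5 · 247
247 = 13 · 19
2470 = 2 · 5 · 13 · 19, which has 4 distinct prime factors.

4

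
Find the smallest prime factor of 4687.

4687 is odd.
Digit sum 25, not divisible by 3.
Ends in 7: not divisible by 5.
7: 4687 = 7·669 + 4
11: 4687 = 11·426 + 1
13: 4687 = 13·360 + 7
17: 4687 = 17·275 + 12
19: 4687 = 19·246 + 13
23: 4687 = 23·203 + 18
29: 4687 = 29·161 + 18
31: 4687 = 31·151 + 6
37: 4687 = 37·126 + 25
41: 4687 = 41·114 + 13
43: 4687 = 43·109

43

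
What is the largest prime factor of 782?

782 = 2 · 391
391 = 17 · 23
23 is prime.
So 782 = 2 · 17 · 23; the largest prime factor is 23.

23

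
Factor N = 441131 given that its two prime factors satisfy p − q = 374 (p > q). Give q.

Since p = q + 374, we have 441131 = q(q + 374), so q² + 374q − 441131 = 0.
Discriminant: 374² + 4·441131 = 139876 + 1764524 = 1904400; √1904400 = 1380.
q = (−374 + 1380)/2 = 503, and p = q + 374 = 877.
Check: 503 · 877 = 441131.

503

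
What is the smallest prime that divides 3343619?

3343619 is odd.
Digit sum 29, not divisible by 3.
Ends in 9: not divisible by 5.
7: 3343619 = 7·477659 + 6
11: 3343619 = 11·303965 + 4
13: 3343619 = 13·257201 + 6
17: 3343619 = 17·196683 + 8
19: 3343619 = 19·175979 + 18
23: 3343619 = 23·145374 + 17
29: 3343619 = 29·115297 + 6
31: 3343619 = 31·107858 + 21
37: 3343619 = 37·90368 + 3
41: 3343619 = 41·81551 + 28
43: 3343619 = 43·77758 + 25
47: 3343619 = 47·71140 + 39
53: 3343619 = 53·63087 + 8
59: 3343619 = 59·56671 + 30
61: 3343619 = 61·54813 + 26
67: 3343619 = 67·49904 + 51
71: 3343619 = 71·47093 + 16
73: 3343619 = 73·45803

73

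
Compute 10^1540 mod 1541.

1243

10^1 ≡ 10 (mod 1541)
10^2 ≡ 10^2 = 100 ≡ 100 (mod 1541)
10^4 ≡ 100^2 = 10000 ≡ 754 (mod 1541)
10^8 ≡ 754^2 = 568516 ≡ 1428 (mod 1541)
10^16 ≡ 1428^2 = 2039184 ≡ 441 (mod 1541)
10^32 ≡ 441^2 = 194481 ≡ 315 (mod 1541)
10^64 ≡ 315^2 = 99225 ≡ 601 (mod 1541)
10^128 ≡ 601^2 = 361201 ≡ 607 (mod 1541)
10^256 ≡ 607^2 = 368449 ≡ 150 (mod 1541)
10^512 ≡ 150^2 = 22500 ≡ 926 (mod 1541)
10^1024 ≡ 926^2 = 857476 ≡ 680 (mod 1541)
1540 = 1024 + 512 + 4 in binary powers of 2.
So 10^1540 ≡ 680 · 926 · 754 ≡ 1243 (mod 1541).
Since 1243 ≠ 1, base 10 is a Fermat witness: 1541 is composite.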